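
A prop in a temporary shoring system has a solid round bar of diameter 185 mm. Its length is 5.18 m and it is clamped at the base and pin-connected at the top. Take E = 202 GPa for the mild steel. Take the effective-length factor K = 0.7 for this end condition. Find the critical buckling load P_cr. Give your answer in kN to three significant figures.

I = πd⁴/64 = π×185⁴/64 = 5.750×10^7 mm⁴
I = 5.750×10^7 mm⁴ = 5.750×10^-5 m⁴
Effective length L_e = K·L = 0.7 × 5.18 = 3.626 m
P_cr = π²EI / L_e² = π² × 202×10⁹ × 5.750×10^-5 / 3.626² = 8.719×10^6 N

P_cr ≈ 8720 kN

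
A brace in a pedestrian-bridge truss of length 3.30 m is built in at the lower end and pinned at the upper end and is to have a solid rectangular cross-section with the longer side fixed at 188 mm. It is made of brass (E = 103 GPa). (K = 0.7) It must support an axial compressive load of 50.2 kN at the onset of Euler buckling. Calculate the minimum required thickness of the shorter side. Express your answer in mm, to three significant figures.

b ≈ 25.6 mm

L_e = K·L = 0.7 × 3.30 = 2.310 m
Required I = P_cr·L_e²/(π²E) = 5.020×10^4 × 2.310² / (π² × 1.03×10^11) = 2.635×10^-7 m⁴
I_req = 2.635×10^5 mm⁴
Rectangle, weak axis: I_min = h·b³/12 with h = 188 mm fixed  ⇒  b = (12I/h)^(1/3) = 25.6 mm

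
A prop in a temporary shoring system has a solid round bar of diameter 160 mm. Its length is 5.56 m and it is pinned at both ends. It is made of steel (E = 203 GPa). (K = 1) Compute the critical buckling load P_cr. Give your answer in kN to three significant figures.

P_cr ≈ 2080 kN

I = πd⁴/64 = π×160⁴/64 = 3.217×10^7 mm⁴
I = 3.217×10^7 mm⁴ = 3.217×10^-5 m⁴
Effective length L_e = K·L = 1 × 5.56 = 5.560 m
P_cr = π²EI / L_e² = π² × 203×10⁹ × 3.217×10^-5 / 5.560² = 2.085×10^6 N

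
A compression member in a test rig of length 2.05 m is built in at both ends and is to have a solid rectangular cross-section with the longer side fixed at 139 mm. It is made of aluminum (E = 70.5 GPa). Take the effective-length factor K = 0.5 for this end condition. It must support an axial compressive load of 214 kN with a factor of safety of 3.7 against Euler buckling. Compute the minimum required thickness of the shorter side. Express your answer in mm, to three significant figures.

b ≈ 46.9 mm

Required P_cr = n·P = 3.7 × 214 = 791.8 kN
L_e = K·L = 0.5 × 2.05 = 1.025 m
Required I = P_cr·L_e²/(π²E) = 7.918×10^5 × 1.025² / (π² × 7.05×10^10) = 1.196×10^-6 m⁴
I_req = 1.196×10^6 mm⁴
Rectangle, weak axis: I_min = h·b³/12 with h = 139 mm fixed  ⇒  b = (12I/h)^(1/3) = 46.9 mm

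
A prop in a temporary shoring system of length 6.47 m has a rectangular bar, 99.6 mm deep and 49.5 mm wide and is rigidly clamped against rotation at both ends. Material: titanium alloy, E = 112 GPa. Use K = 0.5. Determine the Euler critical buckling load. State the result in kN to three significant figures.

Buckling occurs about the weak axis: I_min = h·b³/12 with b = 49.5 mm (the shorter side).
I_min = 99.6×49.5³/12 = 1.007×10^6 mm⁴
I = 1.007×10^6 mm⁴ = 1.007×10^-6 m⁴
Effective length L_e = K·L = 0.5 × 6.47 = 3.235 m
P_cr = π²EI / L_e² = π² × 112×10⁹ × 1.007×10^-6 / 3.235² = 1.063×10^5 N

P_cr ≈ 106 kN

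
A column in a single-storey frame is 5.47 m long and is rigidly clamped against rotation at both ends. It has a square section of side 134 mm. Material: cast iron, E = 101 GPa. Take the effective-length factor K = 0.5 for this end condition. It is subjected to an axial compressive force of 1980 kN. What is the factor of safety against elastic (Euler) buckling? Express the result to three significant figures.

n ≈ 1.81

I = a⁴/12 = 134⁴/12 = 2.687×10^7 mm⁴
I = 2.687×10^7 mm⁴ = 2.687×10^-5 m⁴
Effective length L_e = K·L = 0.5 × 5.47 = 2.735 m
P_cr = π²EI / L_e² = π² × 101×10⁹ × 2.687×10^-5 / 2.735² = 3.581×10^6 N
Factor of safety n = P_cr / P = 3580.5 / 1980 = 1.81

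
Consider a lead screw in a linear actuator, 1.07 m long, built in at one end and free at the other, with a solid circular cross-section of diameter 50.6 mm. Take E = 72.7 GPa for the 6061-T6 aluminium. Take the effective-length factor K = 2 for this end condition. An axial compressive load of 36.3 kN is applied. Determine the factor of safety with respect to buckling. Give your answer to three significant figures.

I = πd⁴/64 = π×50.6⁴/64 = 3.218×10^5 mm⁴
I = 3.218×10^5 mm⁴ = 3.218×10^-7 m⁴
Effective length L_e = K·L = 2 × 1.07 = 2.140 m
P_cr = π²EI / L_e² = π² × 72.7×10⁹ × 3.218×10^-7 / 2.140² = 5.042×10^4 N
Factor of safety n = P_cr / P = 50.417 / 36.3 = 1.39

n ≈ 1.39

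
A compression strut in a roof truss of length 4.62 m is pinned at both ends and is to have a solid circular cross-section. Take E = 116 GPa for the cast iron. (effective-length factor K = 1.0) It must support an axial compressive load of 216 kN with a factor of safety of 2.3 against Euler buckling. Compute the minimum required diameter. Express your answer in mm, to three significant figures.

Required P_cr = n·P = 2.3 × 216 = 496.8 kN
L_e = K·L = 1 × 4.62 = 4.620 m
Required I = P_cr·L_e²/(π²E) = 4.968×10^5 × 4.620² / (π² × 1.16×10^11) = 9.262×10^-6 m⁴
I_req = 9.262×10^6 mm⁴
Solid circle: I = πd⁴/64  ⇒  d = (64I/π)^(1/4) = (64×9.262×10^6/π)^(1/4) = 117 mm

d ≈ 117 mm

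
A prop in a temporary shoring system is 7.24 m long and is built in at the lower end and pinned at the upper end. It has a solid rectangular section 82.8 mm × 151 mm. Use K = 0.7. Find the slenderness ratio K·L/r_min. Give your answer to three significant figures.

λ ≈ 212

For a rectangle r_min = b/√12 = 82.8/√12 = 23.90 mm
L_e = K·L = 0.7 × 7.24 m = 5.068 m = 5068.0 mm
λ = L_e / r_min = 5068.0 / 23.90 = 212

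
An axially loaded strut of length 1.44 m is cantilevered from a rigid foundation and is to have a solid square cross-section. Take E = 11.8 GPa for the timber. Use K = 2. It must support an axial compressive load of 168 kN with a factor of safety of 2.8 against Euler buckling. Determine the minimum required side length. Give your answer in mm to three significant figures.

a ≈ 142 mm

Required P_cr = n·P = 2.8 × 168 = 470.4 kN
L_e = K·L = 2 × 1.44 = 2.880 m
Required I = P_cr·L_e²/(π²E) = 4.704×10^5 × 2.880² / (π² × 1.18×10^10) = 3.350×10^-5 m⁴
I_req = 3.350×10^7 mm⁴
Solid square: I = a⁴/12  ⇒  a = (12I)^(1/4) = (12×3.350×10^7)^(1/4) = 142 mm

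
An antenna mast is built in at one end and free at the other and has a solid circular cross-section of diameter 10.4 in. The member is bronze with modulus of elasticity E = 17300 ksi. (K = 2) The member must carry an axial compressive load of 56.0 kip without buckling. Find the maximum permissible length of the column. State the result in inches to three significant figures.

I = πd⁴/64 = π×10.4⁴/64 = 574.3 in⁴
At the buckling limit P_cr = P = 5.600×10^4 lb
From P_cr = π²EI/(K·L)²:  L = (1/K)·√(π²EI/P_cr) = (1/2)·√(π²×1.73×10^7×574.3/5.600×10^4)
L = 662 in

L_max ≈ 662 in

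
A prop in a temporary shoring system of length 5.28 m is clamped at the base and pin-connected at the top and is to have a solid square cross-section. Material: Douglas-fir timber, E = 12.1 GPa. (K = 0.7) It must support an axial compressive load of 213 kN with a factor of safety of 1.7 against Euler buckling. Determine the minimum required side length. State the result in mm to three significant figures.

Required P_cr = n·P = 1.7 × 213 = 362.1 kN
L_e = K·L = 0.7 × 5.28 = 3.696 m
Required I = P_cr·L_e²/(π²E) = 3.621×10^5 × 3.696² / (π² × 1.21×10^10) = 4.142×10^-5 m⁴
I_req = 4.142×10^7 mm⁴
Solid square: I = a⁴/12  ⇒  a = (12I)^(1/4) = (12×4.142×10^7)^(1/4) = 149 mm

a ≈ 149 mm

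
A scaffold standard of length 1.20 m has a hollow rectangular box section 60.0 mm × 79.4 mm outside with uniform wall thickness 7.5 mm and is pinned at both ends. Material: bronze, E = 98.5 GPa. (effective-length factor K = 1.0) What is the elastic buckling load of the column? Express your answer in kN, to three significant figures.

P_cr ≈ 635 kN

Inner dimensions: h_i = 79.4 − 2×7.5 = 64.40 mm, b_i = 60.0 − 2×7.5 = 45.00 mm
Weak-axis I_min = (h_o·b_o³ − h_i·b_i³)/12 with b_o = 60.0, b_i = 45.00 mm (shorter outer/inner sides).
I_min = (79.4×60.0³ − 64.40×45.00³)/12 = 9.402×10^5 mm⁴
I = 9.402×10^5 mm⁴ = 9.402×10^-7 m⁴
Effective length L_e = K·L = 1 × 1.20 = 1.200 m
P_cr = π²EI / L_e² = π² × 98.5×10⁹ × 9.402×10^-7 / 1.200² = 6.347×10^5 N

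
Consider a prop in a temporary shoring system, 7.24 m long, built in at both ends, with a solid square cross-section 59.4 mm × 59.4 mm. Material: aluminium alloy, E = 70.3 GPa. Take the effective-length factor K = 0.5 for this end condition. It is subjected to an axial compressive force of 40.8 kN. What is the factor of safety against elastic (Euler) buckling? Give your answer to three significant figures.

I = a⁴/12 = 59.4⁴/12 = 1.037×10^6 mm⁴
I = 1.037×10^6 mm⁴ = 1.037×10^-6 m⁴
Effective length L_e = K·L = 0.5 × 7.24 = 3.620 m
P_cr = π²EI / L_e² = π² × 70.3×10⁹ × 1.037×10^-6 / 3.620² = 5.493×10^4 N
Factor of safety n = P_cr / P = 54.929 / 40.8 = 1.35

n ≈ 1.35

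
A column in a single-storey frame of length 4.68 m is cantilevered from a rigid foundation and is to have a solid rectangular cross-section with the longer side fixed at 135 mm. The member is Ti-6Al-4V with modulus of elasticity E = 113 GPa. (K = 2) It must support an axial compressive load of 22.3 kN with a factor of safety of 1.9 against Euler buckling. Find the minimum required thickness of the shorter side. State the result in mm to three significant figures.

b ≈ 66.6 mm

Required P_cr = n·P = 1.9 × 22.3 = 42.37 kN
L_e = K·L = 2 × 4.68 = 9.360 m
Required I = P_cr·L_e²/(π²E) = 4.237×10^4 × 9.360² / (π² × 1.13×10^11) = 3.328×10^-6 m⁴
I_req = 3.328×10^6 mm⁴
Rectangle, weak axis: I_min = h·b³/12 with h = 135 mm fixed  ⇒  b = (12I/h)^(1/3) = 66.6 mm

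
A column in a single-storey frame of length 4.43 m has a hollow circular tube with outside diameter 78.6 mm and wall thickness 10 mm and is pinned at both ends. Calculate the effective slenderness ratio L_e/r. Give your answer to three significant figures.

Inner diameter d_i = 78.6 − 2×10 = 58.60 mm
I = π(d_o⁴ − d_i⁴)/64 = π(78.6⁴ − 58.60⁴)/64 = 1.295×10^6 mm⁴
A = 2.155×10^3 mm²;  r_min = √(I/A) = √(1.295×10^6/2.155×10^3) = 24.51 mm
L_e = K·L = 1 × 4.43 m = 4.430 m = 4430.0 mm
λ = L_e / r_min = 4430.0 / 24.51 = 181

λ ≈ 181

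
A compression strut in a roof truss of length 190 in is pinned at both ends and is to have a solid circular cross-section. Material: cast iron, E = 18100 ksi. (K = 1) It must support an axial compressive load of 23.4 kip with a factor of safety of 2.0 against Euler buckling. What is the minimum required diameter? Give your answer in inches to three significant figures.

Required P_cr = n·P = 2.0 × 23.4 = 46.80 kip
L_e = K·L = 1 × 190 = 190.0 in
Required I = P_cr·L_e²/(π²E) = 4.680×10^4 × 190.0² / (π² × 1.81×10^7) = 9.457 in⁴
Solid circle: I = πd⁴/64  ⇒  d = (64I/π)^(1/4) = (64×9.457/π)^(1/4) = 3.73 in

d ≈ 3.73 in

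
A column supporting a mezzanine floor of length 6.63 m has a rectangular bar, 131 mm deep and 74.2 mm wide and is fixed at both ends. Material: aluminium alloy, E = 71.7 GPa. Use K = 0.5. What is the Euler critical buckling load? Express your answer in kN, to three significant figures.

Buckling occurs about the weak axis: I_min = h·b³/12 with b = 74.2 mm (the shorter side).
I_min = 131×74.2³/12 = 4.460×10^6 mm⁴
I = 4.460×10^6 mm⁴ = 4.460×10^-6 m⁴
Effective length L_e = K·L = 0.5 × 6.63 = 3.315 m
P_cr = π²EI / L_e² = π² × 71.7×10⁹ × 4.460×10^-6 / 3.315² = 2.872×10^5 N

P_cr ≈ 287 kN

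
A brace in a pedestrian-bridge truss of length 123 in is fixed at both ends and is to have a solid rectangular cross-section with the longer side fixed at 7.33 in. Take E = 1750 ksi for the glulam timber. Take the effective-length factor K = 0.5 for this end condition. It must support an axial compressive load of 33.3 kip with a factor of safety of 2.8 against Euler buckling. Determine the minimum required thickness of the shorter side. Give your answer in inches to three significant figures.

Required P_cr = n·P = 2.8 × 33.3 = 93.24 kip
L_e = K·L = 0.5 × 123 = 61.50 in
Required I = P_cr·L_e²/(π²E) = 9.324×10^4 × 61.50² / (π² × 1.75×10^6) = 20.42 in⁴
Rectangle, weak axis: I_min = h·b³/12 with h = 7.33 in fixed  ⇒  b = (12I/h)^(1/3) = 3.22 in

b ≈ 3.22 in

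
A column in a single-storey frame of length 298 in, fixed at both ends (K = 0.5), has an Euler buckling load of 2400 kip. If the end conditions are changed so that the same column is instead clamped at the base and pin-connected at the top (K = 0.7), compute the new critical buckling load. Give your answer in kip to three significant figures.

P_cr ∝ 1/K², so P_cr,new = P_cr,old × (K_old/K_new)² = 2400 × (0.5/0.7)²
= 2400 × 0.5102 = 1220 kip

P_cr ≈ 1220 kip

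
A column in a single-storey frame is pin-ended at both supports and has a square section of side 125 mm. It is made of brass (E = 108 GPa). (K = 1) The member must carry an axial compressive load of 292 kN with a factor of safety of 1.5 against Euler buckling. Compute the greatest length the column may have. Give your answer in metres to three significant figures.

I = a⁴/12 = 125⁴/12 = 2.035×10^7 mm⁴
I = 2.035×10^-5 m⁴
Required critical load P_cr = n·P = 1.5 × 292 = 438.0 kN = 4.380×10^5 N
From P_cr = π²EI/(K·L)²:  L = (1/K)·√(π²EI/P_cr) = (1/1)·√(π²×1.08×10^11×2.035×10^-5/4.380×10^5)
L = 7.04 m

L_max ≈ 7.04 m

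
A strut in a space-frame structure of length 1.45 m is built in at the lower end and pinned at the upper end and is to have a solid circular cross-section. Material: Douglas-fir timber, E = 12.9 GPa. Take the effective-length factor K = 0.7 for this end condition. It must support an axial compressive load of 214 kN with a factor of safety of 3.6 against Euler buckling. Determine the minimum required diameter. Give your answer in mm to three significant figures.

d ≈ 106 mm

Required P_cr = n·P = 3.6 × 214 = 770.4 kN
L_e = K·L = 0.7 × 1.45 = 1.015 m
Required I = P_cr·L_e²/(π²E) = 7.704×10^5 × 1.015² / (π² × 1.29×10^10) = 6.234×10^-6 m⁴
I_req = 6.234×10^6 mm⁴
Solid circle: I = πd⁴/64  ⇒  d = (64I/π)^(1/4) = (64×6.234×10^6/π)^(1/4) = 106 mm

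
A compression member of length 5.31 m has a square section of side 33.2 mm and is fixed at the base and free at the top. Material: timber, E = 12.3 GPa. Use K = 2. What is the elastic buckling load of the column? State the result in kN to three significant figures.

I = a⁴/12 = 33.2⁴/12 = 1.012×10^5 mm⁴
I = 1.012×10^5 mm⁴ = 1.012×10^-7 m⁴
Effective length L_e = K·L = 2 × 5.31 = 10.62 m
P_cr = π²EI / L_e² = π² × 12.3×10⁹ × 1.012×10^-7 / 10.62² = 109.0 N

P_cr ≈ 0.109 kN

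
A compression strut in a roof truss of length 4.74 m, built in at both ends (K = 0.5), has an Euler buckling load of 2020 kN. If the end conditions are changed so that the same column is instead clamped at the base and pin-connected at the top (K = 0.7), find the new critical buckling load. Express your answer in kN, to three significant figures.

P_cr ≈ 1030 kN

P_cr ∝ 1/K², so P_cr,new = P_cr,old × (K_old/K_new)² = 2020 × (0.5/0.7)²
= 2020 × 0.5102 = 1030 kN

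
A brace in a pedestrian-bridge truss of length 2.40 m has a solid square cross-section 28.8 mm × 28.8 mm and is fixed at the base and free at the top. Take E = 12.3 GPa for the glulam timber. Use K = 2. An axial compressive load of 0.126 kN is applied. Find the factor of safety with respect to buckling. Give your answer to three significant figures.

I = a⁴/12 = 28.8⁴/12 = 5.733×10^4 mm⁴
I = 5.733×10^4 mm⁴ = 5.733×10^-8 m⁴
Effective length L_e = K·L = 2 × 2.40 = 4.800 m
P_cr = π²EI / L_e² = π² × 12.3×10⁹ × 5.733×10^-8 / 4.800² = 302.1 N
Factor of safety n = P_cr / P = 0.30207 / 0.126 = 2.40

n ≈ 2.40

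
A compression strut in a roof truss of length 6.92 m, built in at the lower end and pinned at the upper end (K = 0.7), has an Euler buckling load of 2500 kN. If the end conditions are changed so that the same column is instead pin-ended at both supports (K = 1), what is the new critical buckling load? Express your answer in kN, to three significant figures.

P_cr ∝ 1/K², so P_cr,new = P_cr,old × (K_old/K_new)² = 2500 × (0.7/1)²
= 2500 × 0.4900 = 1220 kN

P_cr ≈ 1220 kN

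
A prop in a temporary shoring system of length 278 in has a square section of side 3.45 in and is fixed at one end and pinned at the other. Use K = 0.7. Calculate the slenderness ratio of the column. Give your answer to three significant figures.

For a square r = a/√12 = 3.45/√12 = 0.9959 in
L_e = K·L = 0.7 × 278 = 194.6 in
λ = L_e / r_min = 194.60 / 0.9959 = 195

λ ≈ 195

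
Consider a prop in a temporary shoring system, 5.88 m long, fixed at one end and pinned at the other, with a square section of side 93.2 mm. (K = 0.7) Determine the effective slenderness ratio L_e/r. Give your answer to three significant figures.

λ ≈ 153

For a square r = a/√12 = 93.2/√12 = 26.90 mm
L_e = K·L = 0.7 × 5.88 m = 4.116 m = 4116.0 mm
λ = L_e / r_min = 4116.0 / 26.90 = 153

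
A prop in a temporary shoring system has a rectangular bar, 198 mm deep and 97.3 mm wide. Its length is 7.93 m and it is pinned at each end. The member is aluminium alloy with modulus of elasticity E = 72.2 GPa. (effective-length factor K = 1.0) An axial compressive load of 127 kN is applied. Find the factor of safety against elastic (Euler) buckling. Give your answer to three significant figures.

n ≈ 1.36

Buckling occurs about the weak axis: I_min = h·b³/12 with b = 97.3 mm (the shorter side).
I_min = 198×97.3³/12 = 1.520×10^7 mm⁴
I = 1.520×10^7 mm⁴ = 1.520×10^-5 m⁴
Effective length L_e = K·L = 1 × 7.93 = 7.930 m
P_cr = π²EI / L_e² = π² × 72.2×10⁹ × 1.520×10^-5 / 7.930² = 1.722×10^5 N
Factor of safety n = P_cr / P = 172.23 / 127 = 1.36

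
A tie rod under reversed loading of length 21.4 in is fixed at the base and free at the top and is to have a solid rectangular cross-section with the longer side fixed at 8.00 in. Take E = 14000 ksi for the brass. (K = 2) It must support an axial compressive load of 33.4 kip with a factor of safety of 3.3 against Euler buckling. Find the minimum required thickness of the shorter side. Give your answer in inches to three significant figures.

Required P_cr = n·P = 3.3 × 33.4 = 110.2 kip
L_e = K·L = 2 × 21.4 = 42.80 in
Required I = P_cr·L_e²/(π²E) = 1.102×10^5 × 42.80² / (π² × 1.40×10^7) = 1.461 in⁴
Rectangle, weak axis: I_min = h·b³/12 with h = 8.00 in fixed  ⇒  b = (12I/h)^(1/3) = 1.30 in

b ≈ 1.30 in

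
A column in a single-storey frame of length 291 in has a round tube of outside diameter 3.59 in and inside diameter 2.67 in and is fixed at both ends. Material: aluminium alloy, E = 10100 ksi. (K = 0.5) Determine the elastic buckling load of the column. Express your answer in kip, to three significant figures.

d_o = 3.59 in, d_i = 2.67 in
I = π(d_o⁴ − d_i⁴)/64 = π(3.59⁴ − 2.670⁴)/64 = 5.659 in⁴
Effective length L_e = K·L = 0.5 × 291 = 145.5 in
P_cr = π²EI / L_e² = π² × 10100×10³ × 5.659 / 145.5² = 2.665×10^4 lb

P_cr ≈ 26.6 kip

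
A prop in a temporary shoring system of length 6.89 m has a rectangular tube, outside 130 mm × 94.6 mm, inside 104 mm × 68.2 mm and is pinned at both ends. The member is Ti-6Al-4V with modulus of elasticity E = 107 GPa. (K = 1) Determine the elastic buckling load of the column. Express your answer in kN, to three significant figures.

P_cr ≈ 143 kN

Weak-axis I_min = (h_o·b_o³ − h_i·b_i³)/12 with b_o = 94.6, b_i = 68.20 mm (shorter outer/inner sides).
I_min = (130×94.6³ − 104.0×68.20³)/12 = 6.422×10^6 mm⁴
I = 6.422×10^6 mm⁴ = 6.422×10^-6 m⁴
Effective length L_e = K·L = 1 × 6.89 = 6.890 m
P_cr = π²EI / L_e² = π² × 107×10⁹ × 6.422×10^-6 / 6.890² = 1.429×10^5 N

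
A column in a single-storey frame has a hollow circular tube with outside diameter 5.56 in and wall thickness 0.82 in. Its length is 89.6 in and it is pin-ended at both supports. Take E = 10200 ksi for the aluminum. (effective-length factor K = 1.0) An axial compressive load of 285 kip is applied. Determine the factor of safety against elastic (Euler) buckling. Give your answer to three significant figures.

n ≈ 1.55

Inner diameter d_i = 5.56 − 2×0.82 = 3.920 in
I = π(d_o⁴ − d_i⁴)/64 = π(5.56⁴ − 3.920⁴)/64 = 35.32 in⁴
Effective length L_e = K·L = 1 × 89.6 = 89.60 in
P_cr = π²EI / L_e² = π² × 10200×10³ × 35.32 / 89.60² = 4.429×10^5 lb
Factor of safety n = P_cr / P = 442.89 / 285 = 1.55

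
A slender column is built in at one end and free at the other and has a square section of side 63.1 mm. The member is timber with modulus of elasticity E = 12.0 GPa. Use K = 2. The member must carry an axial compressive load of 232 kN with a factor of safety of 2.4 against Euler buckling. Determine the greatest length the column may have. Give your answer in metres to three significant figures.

L_max ≈ 0.265 m

I = a⁴/12 = 63.1⁴/12 = 1.321×10^6 mm⁴
I = 1.321×10^-6 m⁴
Required critical load P_cr = n·P = 2.4 × 232 = 556.8 kN = 5.568×10^5 N
From P_cr = π²EI/(K·L)²:  L = (1/K)·√(π²EI/P_cr) = (1/2)·√(π²×1.20×10^10×1.321×10^-6/5.568×10^5)
L = 0.265 m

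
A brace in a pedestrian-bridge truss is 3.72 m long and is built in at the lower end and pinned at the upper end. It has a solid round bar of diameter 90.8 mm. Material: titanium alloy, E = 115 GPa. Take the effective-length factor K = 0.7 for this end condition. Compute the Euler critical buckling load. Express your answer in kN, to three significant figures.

P_cr ≈ 559 kN

I = πd⁴/64 = π×90.8⁴/64 = 3.337×10^6 mm⁴
I = 3.337×10^6 mm⁴ = 3.337×10^-6 m⁴
Effective length L_e = K·L = 0.7 × 3.72 = 2.604 m
P_cr = π²EI / L_e² = π² × 115×10⁹ × 3.337×10^-6 / 2.604² = 5.585×10^5 N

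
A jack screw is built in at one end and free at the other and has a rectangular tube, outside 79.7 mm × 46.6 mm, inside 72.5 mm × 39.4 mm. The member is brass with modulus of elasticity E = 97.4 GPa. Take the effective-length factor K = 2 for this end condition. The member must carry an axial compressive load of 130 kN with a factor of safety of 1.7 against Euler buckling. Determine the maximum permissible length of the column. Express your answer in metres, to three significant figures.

L_max ≈ 0.574 m

Weak-axis I_min = (h_o·b_o³ − h_i·b_i³)/12 with b_o = 46.6, b_i = 39.40 mm (shorter outer/inner sides).
I_min = (79.7×46.6³ − 72.50×39.40³)/12 = 3.026×10^5 mm⁴
I = 3.026×10^-7 m⁴
Required critical load P_cr = n·P = 1.7 × 130 = 221.0 kN = 2.210×10^5 N
From P_cr = π²EI/(K·L)²:  L = (1/K)·√(π²EI/P_cr) = (1/2)·√(π²×9.74×10^10×3.026×10^-7/2.210×10^5)
L = 0.574 m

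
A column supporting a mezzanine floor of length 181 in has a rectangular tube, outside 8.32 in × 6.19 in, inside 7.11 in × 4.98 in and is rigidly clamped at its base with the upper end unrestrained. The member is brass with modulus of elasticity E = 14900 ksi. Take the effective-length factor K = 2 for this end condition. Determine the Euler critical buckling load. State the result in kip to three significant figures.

Weak-axis I_min = (h_o·b_o³ − h_i·b_i³)/12 with b_o = 6.19, b_i = 4.980 in (shorter outer/inner sides).
I_min = (8.32×6.19³ − 7.110×4.980³)/12 = 91.27 in⁴
Effective length L_e = K·L = 2 × 181 = 362.0 in
P_cr = π²EI / L_e² = π² × 14900×10³ × 91.27 / 362.0² = 1.024×10^5 lb

P_cr ≈ 102 kip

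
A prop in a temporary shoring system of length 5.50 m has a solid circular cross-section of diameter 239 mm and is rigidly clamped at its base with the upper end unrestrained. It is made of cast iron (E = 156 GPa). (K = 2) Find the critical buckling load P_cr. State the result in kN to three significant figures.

P_cr ≈ 2040 kN

I = πd⁴/64 = π×239⁴/64 = 1.602×10^8 mm⁴
I = 1.602×10^8 mm⁴ = 1.602×10^-4 m⁴
Effective length L_e = K·L = 2 × 5.50 = 11.00 m
P_cr = π²EI / L_e² = π² × 156×10⁹ × 1.602×10^-4 / 11.00² = 2.038×10^6 N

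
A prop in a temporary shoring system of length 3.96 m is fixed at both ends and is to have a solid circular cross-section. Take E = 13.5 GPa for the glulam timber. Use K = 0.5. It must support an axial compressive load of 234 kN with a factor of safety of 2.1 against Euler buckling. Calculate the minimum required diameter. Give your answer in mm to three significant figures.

Required P_cr = n·P = 2.1 × 234 = 491.4 kN
L_e = K·L = 0.5 × 3.96 = 1.980 m
Required I = P_cr·L_e²/(π²E) = 4.914×10^5 × 1.980² / (π² × 1.35×10^10) = 1.446×10^-5 m⁴
I_req = 1.446×10^7 mm⁴
Solid circle: I = πd⁴/64  ⇒  d = (64I/π)^(1/4) = (64×1.446×10^7/π)^(1/4) = 131 mm

d ≈ 131 mm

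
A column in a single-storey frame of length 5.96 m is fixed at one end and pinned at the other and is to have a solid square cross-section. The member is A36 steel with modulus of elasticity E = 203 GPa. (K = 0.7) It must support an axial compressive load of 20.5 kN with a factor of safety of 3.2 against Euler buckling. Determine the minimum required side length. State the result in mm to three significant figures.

Required P_cr = n·P = 3.2 × 20.5 = 65.60 kN
L_e = K·L = 0.7 × 5.96 = 4.172 m
Required I = P_cr·L_e²/(π²E) = 6.560×10^4 × 4.172² / (π² × 2.03×10^11) = 5.699×10^-7 m⁴
I_req = 5.699×10^5 mm⁴
Solid square: I = a⁴/12  ⇒  a = (12I)^(1/4) = (12×5.699×10^5)^(1/4) = 51.1 mm

a ≈ 51.1 mm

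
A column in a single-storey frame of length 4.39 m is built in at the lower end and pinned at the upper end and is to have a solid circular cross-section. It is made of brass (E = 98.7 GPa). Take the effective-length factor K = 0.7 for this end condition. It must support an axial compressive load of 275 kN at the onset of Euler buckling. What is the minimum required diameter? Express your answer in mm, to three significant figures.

L_e = K·L = 0.7 × 4.39 = 3.073 m
Required I = P_cr·L_e²/(π²E) = 2.750×10^5 × 3.073² / (π² × 9.87×10^10) = 2.666×10^-6 m⁴
I_req = 2.666×10^6 mm⁴
Solid circle: I = πd⁴/64  ⇒  d = (64I/π)^(1/4) = (64×2.666×10^6/π)^(1/4) = 85.8 mm

d ≈ 85.8 mm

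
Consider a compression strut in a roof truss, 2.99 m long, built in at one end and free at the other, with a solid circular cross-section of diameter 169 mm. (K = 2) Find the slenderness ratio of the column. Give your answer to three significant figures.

For a solid circle r = d/4 = 169/4 = 42.25 mm
L_e = K·L = 2 × 2.99 m = 5.980 m = 5980.0 mm
λ = L_e / r_min = 5980.0 / 42.25 = 142

λ ≈ 142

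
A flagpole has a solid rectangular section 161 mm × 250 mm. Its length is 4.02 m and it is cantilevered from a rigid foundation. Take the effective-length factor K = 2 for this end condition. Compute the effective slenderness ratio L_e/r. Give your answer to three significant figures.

For a rectangle r_min = b/√12 = 161/√12 = 46.48 mm
L_e = K·L = 2 × 4.02 m = 8.040 m = 8040.0 mm
λ = L_e / r_min = 8040.0 / 46.48 = 173

λ ≈ 173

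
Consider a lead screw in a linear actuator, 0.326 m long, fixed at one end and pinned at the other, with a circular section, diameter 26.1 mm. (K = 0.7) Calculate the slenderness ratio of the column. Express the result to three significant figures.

For a solid circle r = d/4 = 26.1/4 = 6.525 mm
L_e = K·L = 0.7 × 0.326 m = 0.2282 m = 228.20 mm
λ = L_e / r_min = 228.20 / 6.525 = 35.0

λ ≈ 35.0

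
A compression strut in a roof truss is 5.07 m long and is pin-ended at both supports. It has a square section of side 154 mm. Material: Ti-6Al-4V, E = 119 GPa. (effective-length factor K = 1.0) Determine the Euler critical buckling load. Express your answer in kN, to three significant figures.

I = a⁴/12 = 154⁴/12 = 4.687×10^7 mm⁴
I = 4.687×10^7 mm⁴ = 4.687×10^-5 m⁴
Effective length L_e = K·L = 1 × 5.07 = 5.070 m
P_cr = π²EI / L_e² = π² × 119×10⁹ × 4.687×10^-5 / 5.070² = 2.142×10^6 N

P_cr ≈ 2140 kN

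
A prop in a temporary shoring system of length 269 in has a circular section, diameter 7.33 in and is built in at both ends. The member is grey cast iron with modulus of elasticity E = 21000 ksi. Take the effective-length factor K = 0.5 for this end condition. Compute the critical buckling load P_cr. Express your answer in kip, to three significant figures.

I = πd⁴/64 = π×7.33⁴/64 = 141.7 in⁴
Effective length L_e = K·L = 0.5 × 269 = 134.5 in
P_cr = π²EI / L_e² = π² × 21000×10³ × 141.7 / 134.5² = 1.624×10^6 lb

P_cr ≈ 1620 kip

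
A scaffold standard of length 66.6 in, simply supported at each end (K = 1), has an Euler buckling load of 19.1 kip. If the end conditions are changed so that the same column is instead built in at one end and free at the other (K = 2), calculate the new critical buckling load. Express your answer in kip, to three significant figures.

P_cr ∝ 1/K², so P_cr,new = P_cr,old × (K_old/K_new)² = 19.1 × (1/2)²
= 19.1 × 0.2500 = 4.78 kip

P_cr ≈ 4.78 kip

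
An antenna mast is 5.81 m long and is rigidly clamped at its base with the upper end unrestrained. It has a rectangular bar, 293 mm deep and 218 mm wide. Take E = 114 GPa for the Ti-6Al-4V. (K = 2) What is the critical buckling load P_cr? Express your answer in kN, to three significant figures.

Buckling occurs about the weak axis: I_min = h·b³/12 with b = 218 mm (the shorter side).
I_min = 293×218³/12 = 2.530×10^8 mm⁴
I = 2.530×10^8 mm⁴ = 2.530×10^-4 m⁴
Effective length L_e = K·L = 2 × 5.81 = 11.62 m
P_cr = π²EI / L_e² = π² × 114×10⁹ × 2.530×10^-4 / 11.62² = 2.108×10^6 N

P_cr ≈ 2110 kN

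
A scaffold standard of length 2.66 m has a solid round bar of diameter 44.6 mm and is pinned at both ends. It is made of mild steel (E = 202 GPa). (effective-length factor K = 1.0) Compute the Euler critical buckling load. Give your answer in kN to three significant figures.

P_cr ≈ 54.7 kN

I = πd⁴/64 = π×44.6⁴/64 = 1.942×10^5 mm⁴
I = 1.942×10^5 mm⁴ = 1.942×10^-7 m⁴
Effective length L_e = K·L = 1 × 2.66 = 2.660 m
P_cr = π²EI / L_e² = π² × 202×10⁹ × 1.942×10^-7 / 2.660² = 5.473×10^4 N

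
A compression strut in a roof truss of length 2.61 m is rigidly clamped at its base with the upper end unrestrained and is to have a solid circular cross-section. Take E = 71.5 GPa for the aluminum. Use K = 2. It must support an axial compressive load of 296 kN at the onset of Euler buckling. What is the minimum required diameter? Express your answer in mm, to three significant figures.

L_e = K·L = 2 × 2.61 = 5.220 m
Required I = P_cr·L_e²/(π²E) = 2.960×10^5 × 5.220² / (π² × 7.15×10^10) = 1.143×10^-5 m⁴
I_req = 1.143×10^7 mm⁴
Solid circle: I = πd⁴/64  ⇒  d = (64I/π)^(1/4) = (64×1.143×10^7/π)^(1/4) = 124 mm

d ≈ 124 mm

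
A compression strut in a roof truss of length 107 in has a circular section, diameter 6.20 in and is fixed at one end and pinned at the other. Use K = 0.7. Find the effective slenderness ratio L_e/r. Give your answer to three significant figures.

For a solid circle r = d/4 = 6.20/4 = 1.550 in
L_e = K·L = 0.7 × 107 = 74.90 in
λ = L_e / r_min = 74.900 / 1.550 = 48.3

λ ≈ 48.3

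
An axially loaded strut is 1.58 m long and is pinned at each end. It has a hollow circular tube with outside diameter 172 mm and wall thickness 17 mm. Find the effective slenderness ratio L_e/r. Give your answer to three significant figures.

Inner diameter d_i = 172 − 2×17 = 138.0 mm
I = π(d_o⁴ − d_i⁴)/64 = π(172⁴ − 138.0⁴)/64 = 2.516×10^7 mm⁴
A = 8.278×10^3 mm²;  r_min = √(I/A) = √(2.516×10^7/8.278×10^3) = 55.13 mm
L_e = K·L = 1 × 1.58 m = 1.580 m = 1580.0 mm
λ = L_e / r_min = 1580.0 / 55.13 = 28.7

λ ≈ 28.7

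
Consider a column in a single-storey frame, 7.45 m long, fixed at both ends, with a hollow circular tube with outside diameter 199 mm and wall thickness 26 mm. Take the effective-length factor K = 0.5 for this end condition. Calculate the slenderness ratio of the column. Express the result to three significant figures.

Inner diameter d_i = 199 − 2×26 = 147.0 mm
I = π(d_o⁴ − d_i⁴)/64 = π(199⁴ − 147.0⁴)/64 = 5.406×10^7 mm⁴
A = 1.413×10^4 mm²;  r_min = √(I/A) = √(5.406×10^7/1.413×10^4) = 61.85 mm
L_e = K·L = 0.5 × 7.45 m = 3.725 m = 3725.0 mm
λ = L_e / r_min = 3725.0 / 61.85 = 60.2

λ ≈ 60.2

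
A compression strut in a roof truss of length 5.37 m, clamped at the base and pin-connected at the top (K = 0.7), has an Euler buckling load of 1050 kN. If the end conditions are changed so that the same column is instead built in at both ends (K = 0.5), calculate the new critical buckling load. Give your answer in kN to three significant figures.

P_cr ∝ 1/K², so P_cr,new = P_cr,old × (K_old/K_new)² = 1050 × (0.7/0.5)²
= 1050 × 1.960 = 2060 kN

P_cr ≈ 2060 kN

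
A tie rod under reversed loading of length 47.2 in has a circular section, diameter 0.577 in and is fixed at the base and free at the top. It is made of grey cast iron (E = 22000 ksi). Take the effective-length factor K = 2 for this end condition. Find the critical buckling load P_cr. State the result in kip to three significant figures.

P_cr ≈ 0.133 kip

I = πd⁴/64 = π×0.577⁴/64 = 5.441×10^-3 in⁴
Effective length L_e = K·L = 2 × 47.2 = 94.40 in
P_cr = π²EI / L_e² = π² × 22000×10³ × 5.441×10^-3 / 94.40² = 132.6 lb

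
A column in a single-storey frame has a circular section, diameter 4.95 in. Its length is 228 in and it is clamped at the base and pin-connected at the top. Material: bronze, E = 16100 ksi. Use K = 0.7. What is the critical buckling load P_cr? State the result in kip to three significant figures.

P_cr ≈ 184 kip

I = πd⁴/64 = π×4.95⁴/64 = 29.47 in⁴
Effective length L_e = K·L = 0.7 × 228 = 159.6 in
P_cr = π²EI / L_e² = π² × 16100×10³ × 29.47 / 159.6² = 1.838×10^5 lb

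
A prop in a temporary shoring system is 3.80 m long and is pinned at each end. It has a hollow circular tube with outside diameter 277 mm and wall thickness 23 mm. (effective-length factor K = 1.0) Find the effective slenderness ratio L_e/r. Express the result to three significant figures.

λ ≈ 42.1

Inner diameter d_i = 277 − 2×23 = 231.0 mm
I = π(d_o⁴ − d_i⁴)/64 = π(277⁴ − 231.0⁴)/64 = 1.492×10^8 mm⁴
A = 1.835×10^4 mm²;  r_min = √(I/A) = √(1.492×10^8/1.835×10^4) = 90.17 mm
L_e = K·L = 1 × 3.80 m = 3.800 m = 3800.0 mm
λ = L_e / r_min = 3800.0 / 90.17 = 42.1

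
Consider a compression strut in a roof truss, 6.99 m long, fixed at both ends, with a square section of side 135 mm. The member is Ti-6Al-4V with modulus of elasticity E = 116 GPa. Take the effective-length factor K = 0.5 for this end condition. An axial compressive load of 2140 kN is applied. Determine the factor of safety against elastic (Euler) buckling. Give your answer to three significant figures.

n ≈ 1.21

I = a⁴/12 = 135⁴/12 = 2.768×10^7 mm⁴
I = 2.768×10^7 mm⁴ = 2.768×10^-5 m⁴
Effective length L_e = K·L = 0.5 × 6.99 = 3.495 m
P_cr = π²EI / L_e² = π² × 116×10⁹ × 2.768×10^-5 / 3.495² = 2.594×10^6 N
Factor of safety n = P_cr / P = 2594.3 / 2140 = 1.21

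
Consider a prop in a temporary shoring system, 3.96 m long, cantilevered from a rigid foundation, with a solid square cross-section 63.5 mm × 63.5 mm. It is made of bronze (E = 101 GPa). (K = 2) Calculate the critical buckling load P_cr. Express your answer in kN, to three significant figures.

P_cr ≈ 21.5 kN

I = a⁴/12 = 63.5⁴/12 = 1.355×10^6 mm⁴
I = 1.355×10^6 mm⁴ = 1.355×10^-6 m⁴
Effective length L_e = K·L = 2 × 3.96 = 7.920 m
P_cr = π²EI / L_e² = π² × 101×10⁹ × 1.355×10^-6 / 7.920² = 2.153×10^4 N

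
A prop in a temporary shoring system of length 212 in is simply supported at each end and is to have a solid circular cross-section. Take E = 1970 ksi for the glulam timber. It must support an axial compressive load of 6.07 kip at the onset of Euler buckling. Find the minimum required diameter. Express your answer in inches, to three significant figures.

d ≈ 4.11 in

L_e = K·L = 1 × 212 = 212.0 in
Required I = P_cr·L_e²/(π²E) = 6.070×10^3 × 212.0² / (π² × 1.97×10^6) = 14.03 in⁴
Solid circle: I = πd⁴/64  ⇒  d = (64I/π)^(1/4) = (64×14.03/π)^(1/4) = 4.11 in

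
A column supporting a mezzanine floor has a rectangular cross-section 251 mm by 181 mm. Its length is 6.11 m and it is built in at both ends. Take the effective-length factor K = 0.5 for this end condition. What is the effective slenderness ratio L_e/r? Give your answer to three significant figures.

λ ≈ 58.5

For a rectangle r_min = b/√12 = 181/√12 = 52.25 mm
L_e = K·L = 0.5 × 6.11 m = 3.055 m = 3055.0 mm
λ = L_e / r_min = 3055.0 / 52.25 = 58.5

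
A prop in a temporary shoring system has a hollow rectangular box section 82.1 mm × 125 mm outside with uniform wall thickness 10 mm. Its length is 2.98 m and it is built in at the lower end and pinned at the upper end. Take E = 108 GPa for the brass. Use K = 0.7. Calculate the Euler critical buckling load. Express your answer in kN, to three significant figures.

P_cr ≈ 899 kN

Inner dimensions: h_i = 125 − 2×10 = 105.0 mm, b_i = 82.1 − 2×10 = 62.10 mm
Weak-axis I_min = (h_o·b_o³ − h_i·b_i³)/12 with b_o = 82.1, b_i = 62.10 mm (shorter outer/inner sides).
I_min = (125×82.1³ − 105.0×62.10³)/12 = 3.669×10^6 mm⁴
I = 3.669×10^6 mm⁴ = 3.669×10^-6 m⁴
Effective length L_e = K·L = 0.7 × 2.98 = 2.086 m
P_cr = π²EI / L_e² = π² × 108×10⁹ × 3.669×10^-6 / 2.086² = 8.988×10^5 N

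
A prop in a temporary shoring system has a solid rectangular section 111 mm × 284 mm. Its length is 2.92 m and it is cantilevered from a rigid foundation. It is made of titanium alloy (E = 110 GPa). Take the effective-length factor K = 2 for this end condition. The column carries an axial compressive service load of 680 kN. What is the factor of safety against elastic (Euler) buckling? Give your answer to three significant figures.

n ≈ 1.52

Buckling occurs about the weak axis: I_min = h·b³/12 with b = 111 mm (the shorter side).
I_min = 284×111³/12 = 3.237×10^7 mm⁴
I = 3.237×10^7 mm⁴ = 3.237×10^-5 m⁴
Effective length L_e = K·L = 2 × 2.92 = 5.840 m
P_cr = π²EI / L_e² = π² × 110×10⁹ × 3.237×10^-5 / 5.840² = 1.030×10^6 N
Factor of safety n = P_cr / P = 1030.3 / 680 = 1.52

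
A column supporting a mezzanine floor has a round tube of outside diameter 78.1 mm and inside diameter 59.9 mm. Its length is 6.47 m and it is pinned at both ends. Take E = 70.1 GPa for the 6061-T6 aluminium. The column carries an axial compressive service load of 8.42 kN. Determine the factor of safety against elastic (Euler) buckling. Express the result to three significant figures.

n ≈ 2.34

d_o = 78.1 mm, d_i = 59.9 mm
I = π(d_o⁴ − d_i⁴)/64 = π(78.1⁴ − 59.90⁴)/64 = 1.194×10^6 mm⁴
I = 1.194×10^6 mm⁴ = 1.194×10^-6 m⁴
Effective length L_e = K·L = 1 × 6.47 = 6.470 m
P_cr = π²EI / L_e² = π² × 70.1×10⁹ × 1.194×10^-6 / 6.470² = 1.974×10^4 N
Factor of safety n = P_cr / P = 19.740 / 8.42 = 2.34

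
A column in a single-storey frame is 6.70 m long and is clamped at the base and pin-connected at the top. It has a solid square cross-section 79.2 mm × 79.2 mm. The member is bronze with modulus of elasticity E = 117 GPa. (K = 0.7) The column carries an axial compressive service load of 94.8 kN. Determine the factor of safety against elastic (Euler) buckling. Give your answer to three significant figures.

I = a⁴/12 = 79.2⁴/12 = 3.279×10^6 mm⁴
I = 3.279×10^6 mm⁴ = 3.279×10^-6 m⁴
Effective length L_e = K·L = 0.7 × 6.70 = 4.690 m
P_cr = π²EI / L_e² = π² × 117×10⁹ × 3.279×10^-6 / 4.690² = 1.721×10^5 N
Factor of safety n = P_cr / P = 172.13 / 94.8 = 1.82

n ≈ 1.82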